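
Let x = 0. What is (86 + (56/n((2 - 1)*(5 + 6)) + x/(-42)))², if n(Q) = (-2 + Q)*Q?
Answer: 73444900/9801 ≈ 7493.6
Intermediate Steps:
n(Q) = Q*(-2 + Q)
(86 + (56/n((2 - 1)*(5 + 6)) + x/(-42)))² = (86 + (56/((((2 - 1)*(5 + 6))*(-2 + (2 - 1)*(5 + 6)))) + 0/(-42)))² = (86 + (56/(((1*11)*(-2 + 1*11))) + 0*(-1/42)))² = (86 + (56/((11*(-2 + 11))) + 0))² = (86 + (56/((11*9)) + 0))² = (86 + (56/99 + 0))² = (86 + 56/99)² = (8570/99)² = 73444900/9801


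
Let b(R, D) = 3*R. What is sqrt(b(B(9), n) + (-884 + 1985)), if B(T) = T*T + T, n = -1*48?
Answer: sqrt(1371) ≈ 37.027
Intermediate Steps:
n = -48
B(T) = T + T**2 (B(T) = T**2 + T = T + T**2)
sqrt(b(B(9), n) + (-884 + 1985)) = sqrt(3*(9*(1 + 9)) + (-884 + 1985)) = sqrt(3*(9*10) + 1101) = sqrt(3*90 + 1101) = sqrt(270 + 1101) = sqrt(1371)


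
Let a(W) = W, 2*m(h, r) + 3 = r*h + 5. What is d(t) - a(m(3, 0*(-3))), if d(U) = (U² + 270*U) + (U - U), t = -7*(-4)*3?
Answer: 29735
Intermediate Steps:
t = 84 (t = 28*3 = 84)
m(h, r) = 1 + h*r/2 (m(h, r) = -3/2 + (r*h + 5)/2 = -3/2 + (h*r + 5)/2 = -3/2 + (5 + h*r)/2 = -3/2 + (5/2 + h*r/2) = 1 + h*r/2)
d(U) = U² + 270*U (d(U) = (U² + 270*U) + 0 = U² + 270*U)
d(t) - a(m(3, 0*(-3))) = 84*(270 + 84) - (1 + (½)*3*(0*(-3))) = 84*354 - (1 + (½)*3*0) = 29736 - (1 + 0) = 29736 - 1*1 = 29736 - 1 = 29735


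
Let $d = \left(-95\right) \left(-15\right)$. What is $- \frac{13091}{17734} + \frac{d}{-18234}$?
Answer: $- \frac{21997687}{26946813} \approx -0.81634$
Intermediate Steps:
$d = 1425$
$- \frac{13091}{17734} + \frac{d}{-18234} = - \frac{13091}{17734} + \frac{1425}{-18234} = \left(-13091\right) \frac{1}{17734} + 1425 \left(- \frac{1}{18234}\right) = - \frac{13091}{17734} - \frac{475}{6078} = - \frac{21997687}{26946813}$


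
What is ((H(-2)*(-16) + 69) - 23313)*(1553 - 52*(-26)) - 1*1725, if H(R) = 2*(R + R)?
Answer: -67153705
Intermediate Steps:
H(R) = 4*R (H(R) = 2*(2*R) = 4*R)
((H(-2)*(-16) + 69) - 23313)*(1553 - 52*(-26)) - 1*1725 = (((4*(-2))*(-16) + 69) - 23313)*(1553 - 52*(-26)) - 1*1725 = ((-8*(-16) + 69) - 23313)*(1553 + 1352) - 1725 = ((128 + 69) - 23313)*2905 - 1725 = (197 - 23313)*2905 - 1725 = -23116*2905 - 1725 = -67151980 - 1725 = -67153705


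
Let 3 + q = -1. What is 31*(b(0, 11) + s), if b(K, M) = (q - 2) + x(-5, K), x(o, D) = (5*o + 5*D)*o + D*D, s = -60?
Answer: 1829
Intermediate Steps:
q = -4 (q = -3 - 1 = -4)
x(o, D) = D² + o*(5*D + 5*o) (x(o, D) = (5*D + 5*o)*o + D² = o*(5*D + 5*o) + D² = D² + o*(5*D + 5*o))
b(K, M) = 119 + K² - 25*K (b(K, M) = (-4 - 2) + (K² + 5*(-5)² + 5*K*(-5)) = -6 + (K² + 5*25 - 25*K) = -6 + (K² + 125 - 25*K) = -6 + (125 + K² - 25*K) = 119 + K² - 25*K)
31*(b(0, 11) + s) = 31*((119 + 0² - 25*0) - 60) = 31*((119 + 0 + 0) - 60) = 31*(119 - 60) = 31*59 = 1829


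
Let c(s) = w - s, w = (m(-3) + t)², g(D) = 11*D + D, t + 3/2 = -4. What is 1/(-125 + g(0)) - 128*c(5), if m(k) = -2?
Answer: -820001/125 ≈ -6560.0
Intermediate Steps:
t = -11/2 (t = -3/2 - 4 = -11/2 ≈ -5.5000)
g(D) = 12*D
w = 225/4 (w = (-2 - 11/2)² = (-15/2)² = 225/4 ≈ 56.250)
c(s) = 225/4 - s
1/(-125 + g(0)) - 128*c(5) = 1/(-125 + 12*0) - 128*(225/4 - 1*5) = 1/(-125 + 0) - 128*(225/4 - 5) = 1/(-125) - 128*205/4 = -1/125 - 6560 = -820001/125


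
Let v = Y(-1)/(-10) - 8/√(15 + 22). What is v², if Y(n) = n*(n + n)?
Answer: 1637/925 + 16*√37/185 ≈ 2.2958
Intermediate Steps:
Y(n) = 2*n² (Y(n) = n*(2*n) = 2*n²)
v = -⅕ - 8*√37/37 (v = (2*(-1)²)/(-10) - 8/√(15 + 22) = (2*1)*(-⅒) - 8*√37/37 = 2*(-⅒) - 8*√37/37 = -⅕ - 8*√37/37 ≈ -1.5152)
v² = (-⅕ - 8*√37/37)²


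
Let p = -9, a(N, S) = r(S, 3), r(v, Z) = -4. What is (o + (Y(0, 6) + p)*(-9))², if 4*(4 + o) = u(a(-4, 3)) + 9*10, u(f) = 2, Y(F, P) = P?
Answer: 2116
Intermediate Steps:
a(N, S) = -4
o = 19 (o = -4 + (2 + 9*10)/4 = -4 + (2 + 90)/4 = -4 + (¼)*92 = -4 + 23 = 19)
(o + (Y(0, 6) + p)*(-9))² = (19 + (6 - 9)*(-9))² = (19 - 3*(-9))² = (19 + 27)² = 46² = 2116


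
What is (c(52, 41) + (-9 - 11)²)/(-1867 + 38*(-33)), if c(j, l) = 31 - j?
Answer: -379/3121 ≈ -0.12144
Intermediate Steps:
(c(52, 41) + (-9 - 11)²)/(-1867 + 38*(-33)) = ((31 - 1*52) + (-9 - 11)²)/(-1867 + 38*(-33)) = ((31 - 52) + (-20)²)/(-1867 - 1254) = (-21 + 400)/(-3121) = 379*(-1/3121) = -379/3121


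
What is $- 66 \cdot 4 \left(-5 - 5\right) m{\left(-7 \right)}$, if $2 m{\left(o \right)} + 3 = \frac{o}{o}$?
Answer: $-2640$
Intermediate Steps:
$m{\left(o \right)} = -1$ ($m{\left(o \right)} = - \frac{3}{2} + \frac{o \frac{1}{o}}{2} = - \frac{3}{2} + \frac{1}{2} \cdot 1 = - \frac{3}{2} + \frac{1}{2} = -1$)
$- 66 \cdot 4 \left(-5 - 5\right) m{\left(-7 \right)} = - 66 \cdot 4 \left(-5 - 5\right) \left(-1\right) = - 66 \cdot 4 \left(-10\right) \left(-1\right) = \left(-66\right) \left(-40\right) \left(-1\right) = 2640 \left(-1\right) = -2640$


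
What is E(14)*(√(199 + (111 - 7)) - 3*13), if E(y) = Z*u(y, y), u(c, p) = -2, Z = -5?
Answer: -390 + 10*√303 ≈ -215.93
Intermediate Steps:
E(y) = 10 (E(y) = -5*(-2) = 10)
E(14)*(√(199 + (111 - 7)) - 3*13) = 10*(√(199 + (111 - 7)) - 3*13) = 10*(√(199 + 104) - 39) = 10*(√303 - 39) = 10*(-39 + √303) = -390 + 10*√303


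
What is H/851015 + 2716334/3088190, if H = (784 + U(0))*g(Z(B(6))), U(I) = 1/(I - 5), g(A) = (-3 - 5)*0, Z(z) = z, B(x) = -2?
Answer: 1358167/1544095 ≈ 0.87959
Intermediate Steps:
g(A) = 0 (g(A) = -8*0 = 0)
U(I) = 1/(-5 + I)
H = 0 (H = (784 + 1/(-5 + 0))*0 = (784 + 1/(-5))*0 = (784 - 1/5)*0 = (3919/5)*0 = 0)
H/851015 + 2716334/3088190 = 0/851015 + 2716334/3088190 = 0*(1/851015) + 2716334*(1/3088190) = 0 + 1358167/1544095 = 1358167/1544095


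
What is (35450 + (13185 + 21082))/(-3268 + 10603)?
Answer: 23239/2445 ≈ 9.5047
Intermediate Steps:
(35450 + (13185 + 21082))/(-3268 + 10603) = (35450 + 34267)/7335 = 69717*(1/7335) = 23239/2445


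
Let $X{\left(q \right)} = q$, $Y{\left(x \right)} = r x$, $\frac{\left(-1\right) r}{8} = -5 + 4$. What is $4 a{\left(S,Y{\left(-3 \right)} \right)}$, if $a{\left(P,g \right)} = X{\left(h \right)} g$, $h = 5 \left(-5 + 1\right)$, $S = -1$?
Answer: $1920$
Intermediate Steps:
$r = 8$ ($r = - 8 \left(-5 + 4\right) = \left(-8\right) \left(-1\right) = 8$)
$h = -20$ ($h = 5 \left(-4\right) = -20$)
$Y{\left(x \right)} = 8 x$
$a{\left(P,g \right)} = - 20 g$
$4 a{\left(S,Y{\left(-3 \right)} \right)} = 4 \left(- 20 \cdot 8 \left(-3\right)\right) = 4 \left(\left(-20\right) \left(-24\right)\right) = 4 \cdot 480 = 1920$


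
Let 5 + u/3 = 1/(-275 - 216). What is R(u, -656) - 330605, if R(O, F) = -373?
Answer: -330978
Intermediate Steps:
u = -7368/491 (u = -15 + 3/(-275 - 216) = -15 + 3/(-491) = -15 + 3*(-1/491) = -15 - 3/491 = -7368/491 ≈ -15.006)
R(u, -656) - 330605 = -373 - 330605 = -330978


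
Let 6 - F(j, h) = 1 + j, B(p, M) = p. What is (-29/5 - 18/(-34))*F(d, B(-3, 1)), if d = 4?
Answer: -448/85 ≈ -5.2706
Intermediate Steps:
F(j, h) = 5 - j (F(j, h) = 6 - (1 + j) = 6 + (-1 - j) = 5 - j)
(-29/5 - 18/(-34))*F(d, B(-3, 1)) = (-29/5 - 18/(-34))*(5 - 1*4) = (-29*1/5 - 18*(-1/34))*(5 - 4) = (-29/5 + 9/17)*1 = -448/85*1 = -448/85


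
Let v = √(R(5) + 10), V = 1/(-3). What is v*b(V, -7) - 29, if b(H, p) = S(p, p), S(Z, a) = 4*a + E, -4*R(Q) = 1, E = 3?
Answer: -29 - 25*√39/2 ≈ -107.06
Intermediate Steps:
R(Q) = -¼ (R(Q) = -¼*1 = -¼)
V = -⅓ ≈ -0.33333
S(Z, a) = 3 + 4*a (S(Z, a) = 4*a + 3 = 3 + 4*a)
b(H, p) = 3 + 4*p
v = √39/2 (v = √(-¼ + 10) = √(39/4) = √39/2 ≈ 3.1225)
v*b(V, -7) - 29 = (√39/2)*(3 + 4*(-7)) - 29 = (√39/2)*(3 - 28) - 29 = (√39/2)*(-25) - 29 = -25*√39/2 - 29 = -29 - 25*√39/2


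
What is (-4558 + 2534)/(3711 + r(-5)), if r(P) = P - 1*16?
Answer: -1012/1845 ≈ -0.54851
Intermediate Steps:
r(P) = -16 + P (r(P) = P - 16 = -16 + P)
(-4558 + 2534)/(3711 + r(-5)) = (-4558 + 2534)/(3711 + (-16 - 5)) = -2024/(3711 - 21) = -2024/3690 = -2024*1/3690 = -1012/1845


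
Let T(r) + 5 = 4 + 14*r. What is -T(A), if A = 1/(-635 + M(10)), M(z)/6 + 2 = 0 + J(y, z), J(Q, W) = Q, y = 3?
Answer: 643/629 ≈ 1.0223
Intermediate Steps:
M(z) = 6 (M(z) = -12 + 6*(0 + 3) = -12 + 6*3 = -12 + 18 = 6)
A = -1/629 (A = 1/(-635 + 6) = 1/(-629) = -1/629 ≈ -0.0015898)
T(r) = -1 + 14*r (T(r) = -5 + (4 + 14*r) = -1 + 14*r)
-T(A) = -(-1 + 14*(-1/629)) = -(-1 - 14/629) = -1*(-643/629) = 643/629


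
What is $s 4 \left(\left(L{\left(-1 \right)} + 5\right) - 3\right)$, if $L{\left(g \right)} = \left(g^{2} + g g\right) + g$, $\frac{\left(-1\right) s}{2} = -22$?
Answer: $528$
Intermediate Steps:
$s = 44$ ($s = \left(-2\right) \left(-22\right) = 44$)
$L{\left(g \right)} = g + 2 g^{2}$ ($L{\left(g \right)} = \left(g^{2} + g^{2}\right) + g = 2 g^{2} + g = g + 2 g^{2}$)
$s 4 \left(\left(L{\left(-1 \right)} + 5\right) - 3\right) = 44 \cdot 4 \left(\left(- (1 + 2 \left(-1\right)) + 5\right) - 3\right) = 176 \left(\left(- (1 - 2) + 5\right) - 3\right) = 176 \left(\left(\left(-1\right) \left(-1\right) + 5\right) - 3\right) = 176 \left(\left(1 + 5\right) - 3\right) = 176 \left(6 - 3\right) = 176 \cdot 3 = 528$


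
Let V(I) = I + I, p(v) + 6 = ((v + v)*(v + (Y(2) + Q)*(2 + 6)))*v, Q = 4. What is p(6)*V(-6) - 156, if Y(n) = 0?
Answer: -32916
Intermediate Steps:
p(v) = -6 + 2*v**2*(32 + v) (p(v) = -6 + ((v + v)*(v + (0 + 4)*(2 + 6)))*v = -6 + ((2*v)*(v + 4*8))*v = -6 + ((2*v)*(v + 32))*v = -6 + ((2*v)*(32 + v))*v = -6 + (2*v*(32 + v))*v = -6 + 2*v**2*(32 + v))
V(I) = 2*I
p(6)*V(-6) - 156 = (-6 + 2*6**3 + 64*6**2)*(2*(-6)) - 156 = (-6 + 2*216 + 64*36)*(-12) - 156 = (-6 + 432 + 2304)*(-12) - 156 = 2730*(-12) - 156 = -32760 - 156 = -32916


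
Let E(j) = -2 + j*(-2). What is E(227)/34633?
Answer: -456/34633 ≈ -0.013167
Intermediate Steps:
E(j) = -2 - 2*j
E(227)/34633 = (-2 - 2*227)/34633 = (-2 - 454)*(1/34633) = -456*1/34633 = -456/34633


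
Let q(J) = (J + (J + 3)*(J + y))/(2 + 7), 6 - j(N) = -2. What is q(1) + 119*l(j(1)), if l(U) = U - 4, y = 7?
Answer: 1439/3 ≈ 479.67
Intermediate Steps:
j(N) = 8 (j(N) = 6 - 1*(-2) = 6 + 2 = 8)
l(U) = -4 + U
q(J) = J/9 + (3 + J)*(7 + J)/9 (q(J) = (J + (J + 3)*(J + 7))/(2 + 7) = (J + (3 + J)*(7 + J))/9 = (J + (3 + J)*(7 + J))*(⅑) = J/9 + (3 + J)*(7 + J)/9)
q(1) + 119*l(j(1)) = (7/3 + (⅑)*1² + (11/9)*1) + 119*(-4 + 8) = (7/3 + (⅑)*1 + 11/9) + 119*4 = (7/3 + ⅑ + 11/9) + 476 = 11/3 + 476 = 1439/3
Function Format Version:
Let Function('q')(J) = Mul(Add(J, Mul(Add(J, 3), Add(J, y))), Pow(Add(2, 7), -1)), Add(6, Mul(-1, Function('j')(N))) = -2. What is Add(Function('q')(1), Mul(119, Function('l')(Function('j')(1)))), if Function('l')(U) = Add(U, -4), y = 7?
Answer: Rational(1439, 3) ≈ 479.67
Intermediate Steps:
Function('j')(N) = 8 (Function('j')(N) = Add(6, Mul(-1, -2)) = Add(6, 2) = 8)
Function('l')(U) = Add(-4, U)
Function('q')(J) = Add(Mul(Rational(1, 9), J), Mul(Rational(1, 9), Add(3, J), Add(7, J))) (Function('q')(J) = Mul(Add(J, Mul(Add(J, 3), Add(J, 7))), Pow(Add(2, 7), -1)) = Mul(Add(J, Mul(Add(3, J), Add(7, J))), Pow(9, -1)) = Mul(Add(J, Mul(Add(3, J), Add(7, J))), Rational(1, 9)) = Add(Mul(Rational(1, 9), J), Mul(Rational(1, 9), Add(3, J), Add(7, J))))
Add(Function('q')(1), Mul(119, Function('l')(Function('j')(1)))) = Add(Add(Rational(7, 3), Mul(Rational(1, 9), Pow(1, 2)), Mul(Rational(11, 9), 1)), Mul(119, Add(-4, 8))) = Add(Add(Rational(7, 3), Mul(Rational(1, 9), 1), Rational(11, 9)), Mul(119, 4)) = Add(Add(Rational(7, 3), Rational(1, 9), Rational(11, 9)), 476) = Add(Rational(11, 3), 476) = Rational(1439, 3)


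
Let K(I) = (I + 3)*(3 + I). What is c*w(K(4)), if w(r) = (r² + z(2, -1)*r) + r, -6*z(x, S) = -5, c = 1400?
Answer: 10461500/3 ≈ 3.4872e+6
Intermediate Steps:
z(x, S) = ⅚ (z(x, S) = -⅙*(-5) = ⅚)
K(I) = (3 + I)² (K(I) = (3 + I)*(3 + I) = (3 + I)²)
w(r) = r² + 11*r/6 (w(r) = (r² + 5*r/6) + r = r² + 11*r/6)
c*w(K(4)) = 1400*((3 + 4)²*(11 + 6*(3 + 4)²)/6) = 1400*((⅙)*7²*(11 + 6*7²)) = 1400*((⅙)*49*(11 + 6*49)) = 1400*((⅙)*49*(11 + 294)) = 1400*((⅙)*49*305) = 1400*(14945/6) = 10461500/3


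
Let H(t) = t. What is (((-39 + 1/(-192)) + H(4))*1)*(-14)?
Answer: 47047/96 ≈ 490.07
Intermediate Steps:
(((-39 + 1/(-192)) + H(4))*1)*(-14) = (((-39 + 1/(-192)) + 4)*1)*(-14) = (((-39 - 1/192) + 4)*1)*(-14) = ((-7489/192 + 4)*1)*(-14) = -6721/192*1*(-14) = -6721/192*(-14) = 47047/96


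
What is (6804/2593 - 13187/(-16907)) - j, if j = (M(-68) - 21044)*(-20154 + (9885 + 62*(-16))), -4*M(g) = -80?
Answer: -10379139988592545/43839851 ≈ -2.3675e+8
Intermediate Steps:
M(g) = 20 (M(g) = -¼*(-80) = 20)
j = 236751264 (j = (20 - 21044)*(-20154 + (9885 + 62*(-16))) = -21024*(-20154 + (9885 - 992)) = -21024*(-20154 + 8893) = -21024*(-11261) = 236751264)
(6804/2593 - 13187/(-16907)) - j = (6804/2593 - 13187/(-16907)) - 1*236751264 = (6804*(1/2593) - 13187*(-1/16907)) - 236751264 = (6804/2593 + 13187/16907) - 236751264 = 149229119/43839851 - 236751264 = -10379139988592545/43839851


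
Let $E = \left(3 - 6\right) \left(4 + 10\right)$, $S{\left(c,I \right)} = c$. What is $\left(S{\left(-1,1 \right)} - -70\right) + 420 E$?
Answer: $-17571$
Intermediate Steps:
$E = -42$ ($E = \left(3 - 6\right) 14 = \left(-3\right) 14 = -42$)
$\left(S{\left(-1,1 \right)} - -70\right) + 420 E = \left(-1 - -70\right) + 420 \left(-42\right) = \left(-1 + 70\right) - 17640 = 69 - 17640 = -17571$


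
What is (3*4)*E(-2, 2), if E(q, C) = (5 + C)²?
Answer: 588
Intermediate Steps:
(3*4)*E(-2, 2) = (3*4)*(5 + 2)² = 12*7² = 12*49 = 588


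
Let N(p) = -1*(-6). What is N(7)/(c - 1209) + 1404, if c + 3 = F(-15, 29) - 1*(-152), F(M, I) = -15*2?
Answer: 765177/545 ≈ 1404.0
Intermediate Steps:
N(p) = 6
F(M, I) = -30
c = 119 (c = -3 + (-30 - 1*(-152)) = -3 + (-30 + 152) = -3 + 122 = 119)
N(7)/(c - 1209) + 1404 = 6/(119 - 1209) + 1404 = 6/(-1090) + 1404 = -1/1090*6 + 1404 = -3/545 + 1404 = 765177/545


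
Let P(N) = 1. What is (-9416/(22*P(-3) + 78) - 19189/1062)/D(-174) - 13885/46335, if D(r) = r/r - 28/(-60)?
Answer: -3080085119/40095220 ≈ -76.819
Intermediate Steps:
D(r) = 22/15 (D(r) = 1 - 28*(-1/60) = 1 + 7/15 = 22/15)
(-9416/(22*P(-3) + 78) - 19189/1062)/D(-174) - 13885/46335 = (-9416/(22*1 + 78) - 19189/1062)/(22/15) - 13885/46335 = (-9416/(22 + 78) - 19189*1/1062)*(15/22) - 13885*1/46335 = (-9416/100 - 19189/1062)*(15/22) - 2777/9267 = (-9416*1/100 - 19189/1062)*(15/22) - 2777/9267 = (-2354/25 - 19189/1062)*(15/22) - 2777/9267 = -2979673/26550*15/22 - 2777/9267 = -2979673/38940 - 2777/9267 = -3080085119/40095220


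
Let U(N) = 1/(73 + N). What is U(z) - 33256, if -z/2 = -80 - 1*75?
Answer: -12737047/383 ≈ -33256.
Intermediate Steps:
z = 310 (z = -2*(-80 - 1*75) = -2*(-80 - 75) = -2*(-155) = 310)
U(z) - 33256 = 1/(73 + 310) - 33256 = 1/383 - 33256 = -12737047/383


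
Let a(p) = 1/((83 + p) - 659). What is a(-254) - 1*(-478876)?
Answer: 397467079/830 ≈ 4.7888e+5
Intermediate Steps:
a(p) = 1/(-576 + p)
a(-254) - 1*(-478876) = 1/(-576 - 254) - 1*(-478876) = 1/(-830) + 478876 = -1/830 + 478876 = 397467079/830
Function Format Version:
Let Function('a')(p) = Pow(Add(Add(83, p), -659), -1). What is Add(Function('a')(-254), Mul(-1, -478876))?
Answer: Rational(397467079, 830) ≈ 4.7888e+5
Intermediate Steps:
Function('a')(p) = Pow(Add(-576, p), -1)
Add(Function('a')(-254), Mul(-1, -478876)) = Add(Pow(Add(-576, -254), -1), Mul(-1, -478876)) = Add(Pow(-830, -1), 478876) = Add(Rational(-1, 830), 478876) = Rational(397467079, 830)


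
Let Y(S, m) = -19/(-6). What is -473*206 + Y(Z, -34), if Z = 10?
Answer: -584609/6 ≈ -97435.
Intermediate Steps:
Y(S, m) = 19/6 (Y(S, m) = -19*(-1/6) = 19/6)
-473*206 + Y(Z, -34) = -473*206 + 19/6 = -97438 + 19/6 = -584609/6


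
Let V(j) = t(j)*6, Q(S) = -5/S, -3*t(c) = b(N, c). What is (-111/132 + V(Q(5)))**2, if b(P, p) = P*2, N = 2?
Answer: 151321/1936 ≈ 78.162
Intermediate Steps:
b(P, p) = 2*P
t(c) = -4/3 (t(c) = -2*2/3 = -1/3*4 = -4/3)
V(j) = -8 (V(j) = -4/3*6 = -8)
(-111/132 + V(Q(5)))**2 = (-111/132 - 8)**2 = (-111*1/132 - 8)**2 = (-37/44 - 8)**2 = (-389/44)**2 = 151321/1936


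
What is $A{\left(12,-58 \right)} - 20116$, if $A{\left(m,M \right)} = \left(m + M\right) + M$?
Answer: $-20220$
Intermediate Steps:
$A{\left(m,M \right)} = m + 2 M$ ($A{\left(m,M \right)} = \left(M + m\right) + M = m + 2 M$)
$A{\left(12,-58 \right)} - 20116 = \left(12 + 2 \left(-58\right)\right) - 20116 = \left(12 - 116\right) - 20116 = -104 - 20116 = -20220$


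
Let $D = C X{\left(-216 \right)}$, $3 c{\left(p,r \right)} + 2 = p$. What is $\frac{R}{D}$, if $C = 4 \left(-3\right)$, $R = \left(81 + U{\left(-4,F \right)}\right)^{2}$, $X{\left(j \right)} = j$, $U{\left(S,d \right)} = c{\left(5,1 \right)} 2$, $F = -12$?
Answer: $\frac{6889}{2592} \approx 2.6578$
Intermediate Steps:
$c{\left(p,r \right)} = - \frac{2}{3} + \frac{p}{3}$
$U{\left(S,d \right)} = 2$ ($U{\left(S,d \right)} = \left(- \frac{2}{3} + \frac{1}{3} \cdot 5\right) 2 = \left(- \frac{2}{3} + \frac{5}{3}\right) 2 = 1 \cdot 2 = 2$)
$R = 6889$ ($R = \left(81 + 2\right)^{2} = 83^{2} = 6889$)
$C = -12$
$D = 2592$ ($D = \left(-12\right) \left(-216\right) = 2592$)
$\frac{R}{D} = \frac{6889}{2592}$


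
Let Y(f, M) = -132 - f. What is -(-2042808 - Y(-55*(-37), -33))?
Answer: 2040641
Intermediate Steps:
-(-2042808 - Y(-55*(-37), -33)) = -(-2042808 - (-132 - (-55)*(-37))) = -(-2042808 - (-132 - 1*2035)) = -(-2042808 - (-132 - 2035)) = -(-2042808 - 1*(-2167)) = -(-2042808 + 2167) = -1*(-2040641) = 2040641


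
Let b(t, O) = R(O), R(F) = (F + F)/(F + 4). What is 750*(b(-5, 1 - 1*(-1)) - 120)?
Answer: -89500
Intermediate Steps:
R(F) = 2*F/(4 + F) (R(F) = (2*F)/(4 + F) = 2*F/(4 + F))
b(t, O) = 2*O/(4 + O)
750*(b(-5, 1 - 1*(-1)) - 120) = 750*(2*(1 - 1*(-1))/(4 + (1 - 1*(-1))) - 120) = 750*(2*(1 + 1)/(4 + (1 + 1)) - 120) = 750*(2*2/(4 + 2) - 120) = 750*(2*2/6 - 120) = 750*(2*2*(⅙) - 120) = 750*(⅔ - 120) = 750*(-358/3) = -89500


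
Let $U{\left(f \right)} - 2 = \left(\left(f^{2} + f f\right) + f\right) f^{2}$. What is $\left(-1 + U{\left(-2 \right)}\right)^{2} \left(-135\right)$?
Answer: $-84375$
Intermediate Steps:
$U{\left(f \right)} = 2 + f^{2} \left(f + 2 f^{2}\right)$ ($U{\left(f \right)} = 2 + \left(\left(f^{2} + f f\right) + f\right) f^{2} = 2 + \left(\left(f^{2} + f^{2}\right) + f\right) f^{2} = 2 + \left(2 f^{2} + f\right) f^{2} = 2 + \left(f + 2 f^{2}\right) f^{2} = 2 + f^{2} \left(f + 2 f^{2}\right)$)
$\left(-1 + U{\left(-2 \right)}\right)^{2} \left(-135\right) = \left(-1 + \left(2 + \left(-2\right)^{3} + 2 \left(-2\right)^{4}\right)\right)^{2} \left(-135\right) = \left(-1 + \left(2 - 8 + 2 \cdot 16\right)\right)^{2} \left(-135\right) = \left(-1 + \left(2 - 8 + 32\right)\right)^{2} \left(-135\right) = \left(-1 + 26\right)^{2} \left(-135\right) = 25^{2} \left(-135\right) = 625 \left(-135\right) = -84375$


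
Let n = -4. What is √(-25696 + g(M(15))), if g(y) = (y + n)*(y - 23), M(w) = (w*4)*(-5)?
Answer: 4*√4531 ≈ 269.25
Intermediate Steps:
M(w) = -20*w (M(w) = (4*w)*(-5) = -20*w)
g(y) = (-23 + y)*(-4 + y) (g(y) = (y - 4)*(y - 23) = (-4 + y)*(-23 + y) = (-23 + y)*(-4 + y))
√(-25696 + g(M(15))) = √(-25696 + (92 + (-20*15)² - (-540)*15)) = √(-25696 + (92 + (-300)² - 27*(-300))) = √(-25696 + (92 + 90000 + 8100)) = √(-25696 + 98192) = √72496 = 4*√4531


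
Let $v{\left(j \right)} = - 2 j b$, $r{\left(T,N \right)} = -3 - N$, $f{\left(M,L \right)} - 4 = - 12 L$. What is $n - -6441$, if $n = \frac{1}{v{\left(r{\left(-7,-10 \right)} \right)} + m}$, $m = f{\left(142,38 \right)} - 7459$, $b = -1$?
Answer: $\frac{50864576}{7897} \approx 6441.0$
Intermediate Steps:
$f{\left(M,L \right)} = 4 - 12 L$
$v{\left(j \right)} = 2 j$ ($v{\left(j \right)} = - 2 j \left(-1\right) = 2 j$)
$m = -7911$ ($m = \left(4 - 456\right) - 7459 = -452 - 7459 = -7911$)
$n = - \frac{1}{7897}$ ($n = \frac{1}{2 \left(-3 - -10\right) - 7911} = \frac{1}{2 \left(-3 + 10\right) - 7911} = \frac{1}{2 \cdot 7 - 7911} = \frac{1}{14 - 7911} = \frac{1}{-7897} = - \frac{1}{7897} \approx -0.00012663$)
$n - -6441 = - \frac{1}{7897} - -6441 = - \frac{1}{7897} + 6441 = \frac{50864576}{7897}$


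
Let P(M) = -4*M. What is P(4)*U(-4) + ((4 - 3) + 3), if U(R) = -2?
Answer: 36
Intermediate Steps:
P(4)*U(-4) + ((4 - 3) + 3) = -4*4*(-2) + ((4 - 3) + 3) = -16*(-2) + (1 + 3) = 32 + 4 = 36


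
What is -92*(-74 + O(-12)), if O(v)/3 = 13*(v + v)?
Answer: 92920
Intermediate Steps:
O(v) = 78*v (O(v) = 3*(13*(v + v)) = 3*(13*(2*v)) = 3*(26*v) = 78*v)
-92*(-74 + O(-12)) = -92*(-74 + 78*(-12)) = -92*(-74 - 936) = -92*(-1010) = 92920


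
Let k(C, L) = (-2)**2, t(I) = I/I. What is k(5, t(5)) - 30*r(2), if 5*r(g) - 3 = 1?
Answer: -20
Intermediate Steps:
t(I) = 1
k(C, L) = 4
r(g) = 4/5 (r(g) = 3/5 + (1/5)*1 = 3/5 + 1/5 = 4/5)
k(5, t(5)) - 30*r(2) = 4 - 30*4/5 = 4 - 24 = -20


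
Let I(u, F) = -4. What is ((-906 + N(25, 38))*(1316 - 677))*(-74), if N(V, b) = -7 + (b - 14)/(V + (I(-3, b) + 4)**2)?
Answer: 1078168086/25 ≈ 4.3127e+7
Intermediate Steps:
N(V, b) = -7 + (-14 + b)/V (N(V, b) = -7 + (b - 14)/(V + (-4 + 4)**2) = -7 + (-14 + b)/(V + 0**2) = -7 + (-14 + b)/(V + 0) = -7 + (-14 + b)/V)
((-906 + N(25, 38))*(1316 - 677))*(-74) = ((-906 + (-14 + 38 - 7*25)/25)*(1316 - 677))*(-74) = ((-906 + (-14 + 38 - 175)/25)*639)*(-74) = ((-906 + (1/25)*(-151))*639)*(-74) = ((-906 - 151/25)*639)*(-74) = -22801/25*639*(-74) = -14569839/25*(-74) = 1078168086/25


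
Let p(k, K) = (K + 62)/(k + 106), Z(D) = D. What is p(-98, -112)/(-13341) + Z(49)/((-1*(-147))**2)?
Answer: 21463/7844508 ≈ 0.0027361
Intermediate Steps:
p(k, K) = (62 + K)/(106 + k)
p(-98, -112)/(-13341) + Z(49)/((-1*(-147))**2) = ((62 - 112)/(106 - 98))/(-13341) + 49/((-1*(-147))**2) = (-50/8)*(-1/13341) + 49/(147**2) = ((1/8)*(-50))*(-1/13341) + 49/21609 = -25/4*(-1/13341) + 49*(1/21609) = 25/53364 + 1/441 = 21463/7844508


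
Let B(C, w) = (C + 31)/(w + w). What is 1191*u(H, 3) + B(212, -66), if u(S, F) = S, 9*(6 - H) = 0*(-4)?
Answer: 314343/44 ≈ 7144.2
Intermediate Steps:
H = 6 (H = 6 - 0*(-4) = 6 - ⅑*0 = 6 + 0 = 6)
B(C, w) = (31 + C)/(2*w) (B(C, w) = (31 + C)/((2*w)) = (31 + C)*(1/(2*w)) = (31 + C)/(2*w))
1191*u(H, 3) + B(212, -66) = 1191*6 + (½)*(31 + 212)/(-66) = 7146 + (½)*(-1/66)*243 = 7146 - 81/44 = 314343/44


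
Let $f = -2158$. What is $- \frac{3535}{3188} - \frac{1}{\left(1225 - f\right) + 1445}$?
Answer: $- \frac{2133771}{1923958} \approx -1.1091$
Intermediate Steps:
$- \frac{3535}{3188} - \frac{1}{\left(1225 - f\right) + 1445} = - \frac{3535}{3188} - \frac{1}{\left(1225 - -2158\right) + 1445} = \left(-3535\right) \frac{1}{3188} - \frac{1}{\left(1225 + 2158\right) + 1445} = - \frac{3535}{3188} - \frac{1}{3383 + 1445} = - \frac{3535}{3188} - \frac{1}{4828} = - \frac{2133771}{1923958}$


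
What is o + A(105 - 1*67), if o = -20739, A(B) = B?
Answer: -20701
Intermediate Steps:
o + A(105 - 1*67) = -20739 + (105 - 1*67) = -20739 + (105 - 67) = -20739 + 38 = -20701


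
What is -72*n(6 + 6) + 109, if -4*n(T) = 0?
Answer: 109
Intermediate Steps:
n(T) = 0 (n(T) = -¼*0 = 0)
-72*n(6 + 6) + 109 = -72*0 + 109 = 0 + 109 = 109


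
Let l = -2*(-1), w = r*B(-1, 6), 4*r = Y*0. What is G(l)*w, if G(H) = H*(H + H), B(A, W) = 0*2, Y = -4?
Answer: 0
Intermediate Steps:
B(A, W) = 0
r = 0 (r = (-4*0)/4 = (¼)*0 = 0)
w = 0 (w = 0*0 = 0)
l = 2
G(H) = 2*H² (G(H) = H*(2*H) = 2*H²)
G(l)*w = (2*2²)*0 = (2*4)*0 = 8*0 = 0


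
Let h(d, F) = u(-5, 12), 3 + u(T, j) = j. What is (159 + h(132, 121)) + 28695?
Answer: 28863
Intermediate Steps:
u(T, j) = -3 + j
h(d, F) = 9 (h(d, F) = -3 + 12 = 9)
(159 + h(132, 121)) + 28695 = (159 + 9) + 28695 = 168 + 28695 = 28863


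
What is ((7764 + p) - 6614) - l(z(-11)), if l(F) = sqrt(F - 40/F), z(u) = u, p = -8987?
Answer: -7837 - 9*I*sqrt(11)/11 ≈ -7837.0 - 2.7136*I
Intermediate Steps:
((7764 + p) - 6614) - l(z(-11)) = ((7764 - 8987) - 6614) - sqrt(-11 - 40/(-11)) = (-1223 - 6614) - sqrt(-11 - 40*(-1/11)) = -7837 - sqrt(-11 + 40/11) = -7837 - sqrt(-81/11) = -7837 - 9*I*sqrt(11)/11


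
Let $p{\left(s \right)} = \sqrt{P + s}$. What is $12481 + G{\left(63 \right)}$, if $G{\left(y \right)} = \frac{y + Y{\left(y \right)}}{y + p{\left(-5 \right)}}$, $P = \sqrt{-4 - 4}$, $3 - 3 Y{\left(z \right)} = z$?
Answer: $12481 + \frac{43}{63 + \sqrt{-5 + 2 i \sqrt{2}}} \approx 12482.0 - 0.024599 i$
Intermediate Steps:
$Y{\left(z \right)} = 1 - \frac{z}{3}$
$P = 2 i \sqrt{2}$ ($P = \sqrt{-8} = 2 i \sqrt{2} \approx 2.8284 i$)
$p{\left(s \right)} = \sqrt{s + 2 i \sqrt{2}}$ ($p{\left(s \right)} = \sqrt{2 i \sqrt{2} + s} = \sqrt{s + 2 i \sqrt{2}}$)
$G{\left(y \right)} = \frac{1 + \frac{2 y}{3}}{y + \sqrt{-5 + 2 i \sqrt{2}}}$ ($G{\left(y \right)} = \frac{y - \left(-1 + \frac{y}{3}\right)}{y + \sqrt{-5 + 2 i \sqrt{2}}} = \frac{1 + \frac{2 y}{3}}{y + \sqrt{-5 + 2 i \sqrt{2}}}$)
$12481 + G{\left(63 \right)} = 12481 + \frac{1 + \frac{2}{3} \cdot 63}{63 + \sqrt{-5 + 2 i \sqrt{2}}} = 12481 + \frac{1 + 42}{63 + \sqrt{-5 + 2 i \sqrt{2}}} = 12481 + \frac{1}{63 + \sqrt{-5 + 2 i \sqrt{2}}} \cdot 43 = 12481 + \frac{43}{63 + \sqrt{-5 + 2 i \sqrt{2}}}$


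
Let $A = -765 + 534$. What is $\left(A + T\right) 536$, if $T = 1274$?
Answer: $559048$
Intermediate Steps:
$A = -231$
$\left(A + T\right) 536 = \left(-231 + 1274\right) 536 = 1043 \cdot 536 = 559048$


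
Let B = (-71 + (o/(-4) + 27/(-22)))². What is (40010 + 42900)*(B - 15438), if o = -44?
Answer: -234535103265/242 ≈ -9.6915e+8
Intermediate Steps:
B = 1814409/484 (B = (-71 + (-44/(-4) + 27/(-22)))² = (-71 + (-44*(-¼) + 27*(-1/22)))² = (-71 + (11 - 27/22))² = (-71 + 215/22)² = (-1347/22)² = 1814409/484 ≈ 3748.8)
(40010 + 42900)*(B - 15438) = (40010 + 42900)*(1814409/484 - 15438) = 82910*(-5657583/484) = -234535103265/242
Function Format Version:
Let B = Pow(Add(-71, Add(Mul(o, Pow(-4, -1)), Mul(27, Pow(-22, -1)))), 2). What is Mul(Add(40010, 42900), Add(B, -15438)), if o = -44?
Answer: Rational(-234535103265, 242) ≈ -9.6915e+8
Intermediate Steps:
B = Rational(1814409, 484) (B = Pow(Add(-71, Add(Mul(-44, Pow(-4, -1)), Mul(27, Pow(-22, -1)))), 2) = Pow(Add(-71, Add(Mul(-44, Rational(-1, 4)), Mul(27, Rational(-1, 22)))), 2) = Pow(Add(-71, Add(11, Rational(-27, 22))), 2) = Pow(Add(-71, Rational(215, 22)), 2) = Pow(Rational(-1347, 22), 2) = Rational(1814409, 484) ≈ 3748.8)
Mul(Add(40010, 42900), Add(B, -15438)) = Mul(Add(40010, 42900), Add(Rational(1814409, 484), -15438)) = Mul(82910, Rational(-5657583, 484)) = Rational(-234535103265, 242)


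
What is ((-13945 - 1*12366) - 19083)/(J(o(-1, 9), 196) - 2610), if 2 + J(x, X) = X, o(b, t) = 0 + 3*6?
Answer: 22697/1208 ≈ 18.789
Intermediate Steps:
o(b, t) = 18 (o(b, t) = 0 + 18 = 18)
J(x, X) = -2 + X
((-13945 - 1*12366) - 19083)/(J(o(-1, 9), 196) - 2610) = ((-13945 - 1*12366) - 19083)/((-2 + 196) - 2610) = ((-13945 - 12366) - 19083)/(194 - 2610) = (-26311 - 19083)/(-2416) = -45394*(-1/2416) = 22697/1208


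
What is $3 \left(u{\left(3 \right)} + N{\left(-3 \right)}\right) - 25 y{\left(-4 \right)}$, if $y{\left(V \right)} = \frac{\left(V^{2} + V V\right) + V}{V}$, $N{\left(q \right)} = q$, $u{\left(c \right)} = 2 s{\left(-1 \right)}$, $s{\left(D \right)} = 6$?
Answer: $202$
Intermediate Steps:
$u{\left(c \right)} = 12$ ($u{\left(c \right)} = 2 \cdot 6 = 12$)
$y{\left(V \right)} = \frac{V + 2 V^{2}}{V}$ ($y{\left(V \right)} = \frac{\left(V^{2} + V^{2}\right) + V}{V} = \frac{2 V^{2} + V}{V} = \frac{V + 2 V^{2}}{V}$)
$3 \left(u{\left(3 \right)} + N{\left(-3 \right)}\right) - 25 y{\left(-4 \right)} = 3 \left(12 - 3\right) - 25 \left(1 + 2 \left(-4\right)\right) = 3 \cdot 9 - 25 \left(1 - 8\right) = 27 - -175 = 27 + 175 = 202$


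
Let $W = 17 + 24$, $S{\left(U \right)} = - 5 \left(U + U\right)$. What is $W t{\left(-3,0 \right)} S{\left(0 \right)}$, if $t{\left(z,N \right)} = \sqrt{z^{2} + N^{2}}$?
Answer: $0$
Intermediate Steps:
$t{\left(z,N \right)} = \sqrt{N^{2} + z^{2}}$
$S{\left(U \right)} = - 10 U$ ($S{\left(U \right)} = - 5 \cdot 2 U = - 10 U$)
$W = 41$
$W t{\left(-3,0 \right)} S{\left(0 \right)} = 41 \sqrt{0^{2} + \left(-3\right)^{2}} \left(\left(-10\right) 0\right) = 41 \sqrt{0 + 9} \cdot 0 = 41 \sqrt{9} \cdot 0 = 41 \cdot 3 \cdot 0 = 123 \cdot 0 = 0$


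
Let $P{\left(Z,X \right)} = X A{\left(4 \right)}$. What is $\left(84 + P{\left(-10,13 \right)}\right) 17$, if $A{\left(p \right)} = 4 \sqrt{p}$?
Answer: $3196$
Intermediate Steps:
$P{\left(Z,X \right)} = 8 X$ ($P{\left(Z,X \right)} = X 4 \sqrt{4} = X 4 \cdot 2 = X 8 = 8 X$)
$\left(84 + P{\left(-10,13 \right)}\right) 17 = \left(84 + 8 \cdot 13\right) 17 = \left(84 + 104\right) 17 = 188 \cdot 17 = 3196$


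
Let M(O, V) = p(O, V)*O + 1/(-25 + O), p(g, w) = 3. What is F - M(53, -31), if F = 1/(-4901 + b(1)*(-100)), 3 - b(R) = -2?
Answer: -24050681/151228 ≈ -159.04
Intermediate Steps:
b(R) = 5 (b(R) = 3 - 1*(-2) = 3 + 2 = 5)
F = -1/5401 (F = 1/(-4901 + 5*(-100)) = 1/(-4901 - 500) = 1/(-5401) = -1/5401 ≈ -0.00018515)
M(O, V) = 1/(-25 + O) + 3*O (M(O, V) = 3*O + 1/(-25 + O) = 1/(-25 + O) + 3*O)
F - M(53, -31) = -1/5401 - (1 - 75*53 + 3*53²)/(-25 + 53) = -1/5401 - (1 - 3975 + 3*2809)/28 = -1/5401 - (1 - 3975 + 8427)/28 = -1/5401 - 4453/28 = -24050681/151228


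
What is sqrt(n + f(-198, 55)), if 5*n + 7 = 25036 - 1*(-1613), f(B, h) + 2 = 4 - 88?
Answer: 2*sqrt(32765)/5 ≈ 72.404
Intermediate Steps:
f(B, h) = -86 (f(B, h) = -2 + (4 - 88) = -2 - 84 = -86)
n = 26642/5 (n = -7/5 + (25036 - 1*(-1613))/5 = -7/5 + (25036 + 1613)/5 = -7/5 + (1/5)*26649 = -7/5 + 26649/5 = 26642/5 ≈ 5328.4)
sqrt(n + f(-198, 55)) = sqrt(26642/5 - 86) = sqrt(26212/5) = 2*sqrt(32765)/5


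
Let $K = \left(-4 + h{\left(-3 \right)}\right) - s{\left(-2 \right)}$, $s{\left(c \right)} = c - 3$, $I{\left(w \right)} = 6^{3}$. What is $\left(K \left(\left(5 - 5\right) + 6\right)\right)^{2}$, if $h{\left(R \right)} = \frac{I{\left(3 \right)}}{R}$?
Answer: $181476$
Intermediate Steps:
$I{\left(w \right)} = 216$
$s{\left(c \right)} = -3 + c$
$h{\left(R \right)} = \frac{216}{R}$
$K = -71$ ($K = \left(-4 + \frac{216}{-3}\right) - \left(-3 - 2\right) = \left(-4 + 216 \left(- \frac{1}{3}\right)\right) - -5 = \left(-4 - 72\right) + 5 = -76 + 5 = -71$)
$\left(K \left(\left(5 - 5\right) + 6\right)\right)^{2} = \left(- 71 \left(\left(5 - 5\right) + 6\right)\right)^{2} = \left(- 71 \left(0 + 6\right)\right)^{2} = \left(\left(-71\right) 6\right)^{2} = \left(-426\right)^{2} = 181476$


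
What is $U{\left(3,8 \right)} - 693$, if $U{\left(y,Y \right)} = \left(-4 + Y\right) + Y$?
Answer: $-681$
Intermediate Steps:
$U{\left(y,Y \right)} = -4 + 2 Y$
$U{\left(3,8 \right)} - 693 = \left(-4 + 2 \cdot 8\right) - 693 = \left(-4 + 16\right) - 693 = 12 - 693 = -681$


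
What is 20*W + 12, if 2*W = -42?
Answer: -408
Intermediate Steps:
W = -21 (W = (1/2)*(-42) = -21)
20*W + 12 = 20*(-21) + 12 = -420 + 12 = -408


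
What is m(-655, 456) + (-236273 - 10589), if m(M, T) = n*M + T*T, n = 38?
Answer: -63816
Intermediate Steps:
m(M, T) = T² + 38*M (m(M, T) = 38*M + T*T = 38*M + T² = T² + 38*M)
m(-655, 456) + (-236273 - 10589) = (456² + 38*(-655)) + (-236273 - 10589) = (207936 - 24890) - 246862 = 183046 - 246862 = -63816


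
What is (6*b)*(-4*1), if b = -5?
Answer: 120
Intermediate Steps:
(6*b)*(-4*1) = (6*(-5))*(-4*1) = -30*(-4) = 120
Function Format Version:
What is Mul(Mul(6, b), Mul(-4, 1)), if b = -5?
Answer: 120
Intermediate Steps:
Mul(Mul(6, b), Mul(-4, 1)) = Mul(Mul(6, -5), Mul(-4, 1)) = Mul(-30, -4) = 120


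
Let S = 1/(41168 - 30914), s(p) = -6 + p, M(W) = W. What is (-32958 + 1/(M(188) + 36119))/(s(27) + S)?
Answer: -2453999800134/1563633569 ≈ -1569.4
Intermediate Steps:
S = 1/10254 ≈ 9.7523e-5
(-32958 + 1/(M(188) + 36119))/(s(27) + S) = (-32958 + 1/(188 + 36119))/((-6 + 27) + 1/10254) = (-32958 + 1/36307)/(21 + 1/10254) = (-32958 + 1/36307)/(215335/10254) = -1196606105/36307*10254/215335 = -2453999800134/1563633569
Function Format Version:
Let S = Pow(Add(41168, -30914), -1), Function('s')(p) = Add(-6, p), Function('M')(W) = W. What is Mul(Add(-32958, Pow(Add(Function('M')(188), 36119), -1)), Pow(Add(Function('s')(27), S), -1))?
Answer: Rational(-2453999800134, 1563633569) ≈ -1569.4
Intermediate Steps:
S = Rational(1, 10254) (S = Pow(10254, -1) = Rational(1, 10254) ≈ 9.7523e-5)
Mul(Add(-32958, Pow(Add(Function('M')(188), 36119), -1)), Pow(Add(Function('s')(27), S), -1)) = Mul(Add(-32958, Pow(Add(188, 36119), -1)), Pow(Add(Add(-6, 27), Rational(1, 10254)), -1)) = Mul(Add(-32958, Pow(36307, -1)), Pow(Add(21, Rational(1, 10254)), -1)) = Mul(Add(-32958, Rational(1, 36307)), Pow(Rational(215335, 10254), -1)) = Mul(Rational(-1196606105, 36307), Rational(10254, 215335)) = Rational(-2453999800134, 1563633569)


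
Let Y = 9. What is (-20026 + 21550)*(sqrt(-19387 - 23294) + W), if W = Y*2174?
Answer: 29818584 + 1524*I*sqrt(42681) ≈ 2.9819e+7 + 3.1485e+5*I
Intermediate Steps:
W = 19566 (W = 9*2174 = 19566)
(-20026 + 21550)*(sqrt(-19387 - 23294) + W) = (-20026 + 21550)*(sqrt(-19387 - 23294) + 19566) = 1524*(sqrt(-42681) + 19566) = 1524*(I*sqrt(42681) + 19566) = 1524*(19566 + I*sqrt(42681)) = 29818584 + 1524*I*sqrt(42681)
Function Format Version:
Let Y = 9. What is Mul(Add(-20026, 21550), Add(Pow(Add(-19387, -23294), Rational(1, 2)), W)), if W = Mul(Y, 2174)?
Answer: Add(29818584, Mul(1524, I, Pow(42681, Rational(1, 2)))) ≈ Add(2.9819e+7, Mul(3.1485e+5, I))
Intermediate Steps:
W = 19566 (W = Mul(9, 2174) = 19566)
Mul(Add(-20026, 21550), Add(Pow(Add(-19387, -23294), Rational(1, 2)), W)) = Mul(Add(-20026, 21550), Add(Pow(Add(-19387, -23294), Rational(1, 2)), 19566)) = Mul(1524, Add(Pow(-42681, Rational(1, 2)), 19566)) = Mul(1524, Add(Mul(I, Pow(42681, Rational(1, 2))), 19566)) = Mul(1524, Add(19566, Mul(I, Pow(42681, Rational(1, 2))))) = Add(29818584, Mul(1524, I, Pow(42681, Rational(1, 2))))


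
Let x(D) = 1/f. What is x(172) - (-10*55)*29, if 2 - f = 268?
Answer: 4242699/266 ≈ 15950.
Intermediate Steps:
f = -266 (f = 2 - 1*268 = 2 - 268 = -266)
x(D) = -1/266 (x(D) = 1/(-266) = -1/266)
x(172) - (-10*55)*29 = -1/266 - (-10*55)*29 = -1/266 - (-550)*29 = -1/266 - 1*(-15950) = -1/266 + 15950 = 4242699/266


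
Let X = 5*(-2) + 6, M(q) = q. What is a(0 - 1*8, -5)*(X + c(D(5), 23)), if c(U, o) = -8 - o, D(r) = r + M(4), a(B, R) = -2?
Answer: 70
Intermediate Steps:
D(r) = 4 + r (D(r) = r + 4 = 4 + r)
X = -4 (X = -10 + 6 = -4)
a(0 - 1*8, -5)*(X + c(D(5), 23)) = -2*(-4 + (-8 - 1*23)) = -2*(-4 + (-8 - 23)) = -2*(-4 - 31) = -2*(-35) = 70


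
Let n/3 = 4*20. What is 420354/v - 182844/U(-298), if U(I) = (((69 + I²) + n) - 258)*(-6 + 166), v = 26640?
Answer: 518334877/32876350 ≈ 15.766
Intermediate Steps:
n = 240 (n = 3*(4*20) = 3*80 = 240)
U(I) = 8160 + 160*I² (U(I) = (((69 + I²) + 240) - 258)*(-6 + 166) = ((309 + I²) - 258)*160 = (51 + I²)*160 = 8160 + 160*I²)
420354/v - 182844/U(-298) = 420354/26640 - 182844/(8160 + 160*(-298)²) = 420354*(1/26640) - 182844/(8160 + 160*88804) = 23353/1480 - 182844/(8160 + 14208640) = 23353/1480 - 182844/14216800 = 23353/1480 - 182844*1/14216800 = 23353/1480 - 45711/3554200 = 518334877/32876350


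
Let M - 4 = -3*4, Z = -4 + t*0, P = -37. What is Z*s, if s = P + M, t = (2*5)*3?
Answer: 180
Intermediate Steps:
t = 30 (t = 10*3 = 30)
Z = -4 (Z = -4 + 30*0 = -4 + 0 = -4)
M = -8 (M = 4 - 3*4 = 4 - 12 = -8)
s = -45 (s = -37 - 8 = -45)
Z*s = -4*(-45) = 180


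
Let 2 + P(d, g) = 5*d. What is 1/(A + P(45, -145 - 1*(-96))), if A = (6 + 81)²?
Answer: 1/7792 ≈ 0.00012834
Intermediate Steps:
P(d, g) = -2 + 5*d
A = 7569 (A = 87² = 7569)
1/(A + P(45, -145 - 1*(-96))) = 1/(7569 + (-2 + 5*45)) = 1/(7569 + (-2 + 225)) = 1/(7569 + 223) = 1/7792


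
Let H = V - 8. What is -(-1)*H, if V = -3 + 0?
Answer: -11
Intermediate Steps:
V = -3
H = -11 (H = -3 - 8 = -11)
-(-1)*H = -(-1)*(-11) = -1*11 = -11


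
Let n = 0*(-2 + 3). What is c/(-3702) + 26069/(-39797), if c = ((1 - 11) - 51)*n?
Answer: -26069/39797 ≈ -0.65505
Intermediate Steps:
n = 0 (n = 0*1 = 0)
c = 0 (c = ((1 - 11) - 51)*0 = (-10 - 51)*0 = -61*0 = 0)
c/(-3702) + 26069/(-39797) = 0/(-3702) + 26069/(-39797) = 0*(-1/3702) + 26069*(-1/39797) = 0 - 26069/39797 = -26069/39797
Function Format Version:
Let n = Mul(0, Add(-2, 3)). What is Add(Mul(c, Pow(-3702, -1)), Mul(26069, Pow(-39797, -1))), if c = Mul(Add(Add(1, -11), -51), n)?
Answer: Rational(-26069, 39797) ≈ -0.65505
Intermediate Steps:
n = 0 (n = Mul(0, 1) = 0)
c = 0 (c = Mul(Add(Add(1, -11), -51), 0) = Mul(Add(-10, -51), 0) = Mul(-61, 0) = 0)
Add(Mul(c, Pow(-3702, -1)), Mul(26069, Pow(-39797, -1))) = Add(Mul(0, Pow(-3702, -1)), Mul(26069, Pow(-39797, -1))) = Add(Mul(0, Rational(-1, 3702)), Mul(26069, Rational(-1, 39797))) = Add(0, Rational(-26069, 39797)) = Rational(-26069, 39797)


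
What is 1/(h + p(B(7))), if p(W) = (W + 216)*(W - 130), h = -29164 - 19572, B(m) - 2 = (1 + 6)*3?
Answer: -1/74309 ≈ -1.3457e-5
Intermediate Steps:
B(m) = 23 (B(m) = 2 + (1 + 6)*3 = 2 + 7*3 = 2 + 21 = 23)
h = -48736
p(W) = (-130 + W)*(216 + W) (p(W) = (216 + W)*(-130 + W) = (-130 + W)*(216 + W))
1/(h + p(B(7))) = 1/(-48736 + (-28080 + 23² + 86*23)) = 1/(-48736 + (-28080 + 529 + 1978)) = 1/(-48736 - 25573) = 1/(-74309) = -1/74309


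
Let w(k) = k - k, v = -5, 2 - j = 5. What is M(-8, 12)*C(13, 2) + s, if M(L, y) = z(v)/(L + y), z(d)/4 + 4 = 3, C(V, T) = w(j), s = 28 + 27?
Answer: 55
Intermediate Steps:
s = 55
j = -3 (j = 2 - 1*5 = 2 - 5 = -3)
w(k) = 0
C(V, T) = 0
z(d) = -4 (z(d) = -16 + 4*3 = -16 + 12 = -4)
M(L, y) = -4/(L + y)
M(-8, 12)*C(13, 2) + s = -4/(-8 + 12)*0 + 55 = -4/4*0 + 55 = -4*¼*0 + 55 = -1*0 + 55 = 0 + 55 = 55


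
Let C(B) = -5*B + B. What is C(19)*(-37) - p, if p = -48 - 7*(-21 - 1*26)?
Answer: 2531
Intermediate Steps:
C(B) = -4*B
p = 281 (p = -48 - 7*(-21 - 26) = -48 - 7*(-47) = -48 + 329 = 281)
C(19)*(-37) - p = -4*19*(-37) - 1*281 = -76*(-37) - 281 = 2812 - 281 = 2531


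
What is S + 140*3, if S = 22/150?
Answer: 31511/75 ≈ 420.15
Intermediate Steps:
S = 11/75 (S = 22*(1/150) = 11/75 ≈ 0.14667)
S + 140*3 = 11/75 + 140*3 = 11/75 + 420 = 31511/75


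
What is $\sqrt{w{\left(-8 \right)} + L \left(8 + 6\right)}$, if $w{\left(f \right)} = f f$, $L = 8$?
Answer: $4 \sqrt{11} \approx 13.266$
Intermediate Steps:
$w{\left(f \right)} = f^{2}$
$\sqrt{w{\left(-8 \right)} + L \left(8 + 6\right)} = \sqrt{\left(-8\right)^{2} + 8 \left(8 + 6\right)} = \sqrt{64 + 8 \cdot 14} = \sqrt{64 + 112} = \sqrt{176} = 4 \sqrt{11}$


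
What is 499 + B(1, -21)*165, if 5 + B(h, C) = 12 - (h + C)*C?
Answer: -67646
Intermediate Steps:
B(h, C) = 7 - C*(C + h) (B(h, C) = -5 + (12 - (h + C)*C) = -5 + (12 - (C + h)*C) = -5 + (12 - C*(C + h)) = 7 - C*(C + h))
499 + B(1, -21)*165 = 499 + (7 - 1*(-21)² - 1*(-21)*1)*165 = 499 + (7 - 1*441 + 21)*165 = 499 + (7 - 441 + 21)*165 = 499 - 413*165 = 499 - 68145 = -67646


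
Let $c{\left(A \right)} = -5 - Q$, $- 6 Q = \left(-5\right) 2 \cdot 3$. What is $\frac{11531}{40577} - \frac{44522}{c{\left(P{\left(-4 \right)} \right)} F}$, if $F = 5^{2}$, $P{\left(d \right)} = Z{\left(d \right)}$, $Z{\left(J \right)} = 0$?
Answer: $\frac{904725972}{5072125} \approx 178.37$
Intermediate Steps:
$Q = 5$ ($Q = - \frac{\left(-5\right) 2 \cdot 3}{6} = - \frac{\left(-10\right) 3}{6} = \left(- \frac{1}{6}\right) \left(-30\right) = 5$)
$P{\left(d \right)} = 0$
$c{\left(A \right)} = -10$ ($c{\left(A \right)} = -5 - 5 = -10$)
$F = 25$
$\frac{11531}{40577} - \frac{44522}{c{\left(P{\left(-4 \right)} \right)} F} = \frac{11531}{40577} - \frac{44522}{\left(-10\right) 25} = 11531 \cdot \frac{1}{40577} - \frac{44522}{-250} = \frac{11531}{40577} - - \frac{22261}{125} = \frac{11531}{40577} + \frac{22261}{125} = \frac{904725972}{5072125}$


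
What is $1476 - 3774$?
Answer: $-2298$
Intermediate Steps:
$1476 - 3774 = -2298$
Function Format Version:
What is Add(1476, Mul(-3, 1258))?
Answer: -2298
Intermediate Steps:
Add(1476, Mul(-3, 1258)) = Add(1476, -3774) = -2298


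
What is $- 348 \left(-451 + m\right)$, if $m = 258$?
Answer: $67164$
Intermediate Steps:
$- 348 \left(-451 + m\right) = - 348 \left(-451 + 258\right) = \left(-348\right) \left(-193\right) = 67164$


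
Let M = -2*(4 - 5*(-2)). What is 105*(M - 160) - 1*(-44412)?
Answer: 24672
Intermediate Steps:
M = -28 (M = -2*(4 + 10) = -2*14 = -28)
105*(M - 160) - 1*(-44412) = 105*(-28 - 160) - 1*(-44412) = 105*(-188) + 44412 = -19740 + 44412 = 24672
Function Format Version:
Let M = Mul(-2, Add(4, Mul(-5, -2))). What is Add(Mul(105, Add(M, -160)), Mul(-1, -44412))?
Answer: 24672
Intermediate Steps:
M = -28 (M = Mul(-2, Add(4, 10)) = Mul(-2, 14) = -28)
Add(Mul(105, Add(M, -160)), Mul(-1, -44412)) = Add(Mul(105, Add(-28, -160)), Mul(-1, -44412)) = Add(Mul(105, -188), 44412) = Add(-19740, 44412) = 24672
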